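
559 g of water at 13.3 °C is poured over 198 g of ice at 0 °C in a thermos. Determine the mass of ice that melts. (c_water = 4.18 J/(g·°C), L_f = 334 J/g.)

m_melted ≈ 93 g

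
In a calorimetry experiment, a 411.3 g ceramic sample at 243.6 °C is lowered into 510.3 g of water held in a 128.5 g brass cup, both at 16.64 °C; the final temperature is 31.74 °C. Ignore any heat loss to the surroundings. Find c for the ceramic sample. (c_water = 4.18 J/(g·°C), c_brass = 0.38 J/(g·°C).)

c ≈ 0.378 J/(g·°C)

Taking heat into each body as positive, Σ m c ΔT = 0:
411.3×c×(31.74 − 243.6) + 510.3×4.18×(31.74 − 16.64) + 128.5×0.38×(31.74 − 16.64) = 0
-87138 c = -32946
c = -32946/-87138 ≈ 0.3781 J/(g·°C)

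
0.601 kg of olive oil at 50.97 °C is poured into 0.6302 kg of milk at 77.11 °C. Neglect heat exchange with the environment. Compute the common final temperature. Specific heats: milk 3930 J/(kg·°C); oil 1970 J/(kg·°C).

With ΣQ=0 the equilibrium temperature is the m·c-weighted mean:
T_f = (2476.7×77.11 + 1184×50.97) / (2476.7 + 1184)
    = 251324 / 3660.7 ≈ 68.66 °C

T_f ≈ 68.7 °C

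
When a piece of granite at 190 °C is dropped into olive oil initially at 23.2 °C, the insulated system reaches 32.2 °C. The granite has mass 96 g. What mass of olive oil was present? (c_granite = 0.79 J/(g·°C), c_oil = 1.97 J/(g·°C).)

|Q_granite| = |Q_oil|:
96×0.79×(190 − 32.2) = m×1.97×(32.2 − 23.2)
17.73 m = 11968  ⇒  m ≈ 675 g

m ≈ 675 g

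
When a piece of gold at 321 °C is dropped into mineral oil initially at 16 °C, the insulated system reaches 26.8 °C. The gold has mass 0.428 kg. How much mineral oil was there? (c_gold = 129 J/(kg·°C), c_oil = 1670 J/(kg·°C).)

m ≈ 0.901 kg

Heat lost by the gold = heat gained by the oil:
0.428×129×(321 − 26.8) = m×1670×(26.8 − 16)
18036 m = 16243  ⇒  m ≈ 0.9006 kg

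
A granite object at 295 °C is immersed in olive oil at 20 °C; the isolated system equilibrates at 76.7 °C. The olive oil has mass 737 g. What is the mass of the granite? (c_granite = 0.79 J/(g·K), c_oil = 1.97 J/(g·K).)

Heat lost by the granite = heat gained by the oil:
m×0.79×(295 − 76.7) = 737×1.97×(76.7 − 20)
172.46 m = 82322  ⇒  m ≈ 477.3 g

m ≈ 477 g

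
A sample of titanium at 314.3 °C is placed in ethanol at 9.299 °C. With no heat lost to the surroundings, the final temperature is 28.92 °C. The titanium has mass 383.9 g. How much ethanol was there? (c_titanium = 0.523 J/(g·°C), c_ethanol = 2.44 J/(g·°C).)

Energy conservation, ΣQ = 0:
383.9×0.523×(28.92 − 314.3) + m×2.44×(28.92 − 9.299) = 0
47.88 m = 57299
m = 57299/47.88 ≈ 1197 g

m ≈ 1200 g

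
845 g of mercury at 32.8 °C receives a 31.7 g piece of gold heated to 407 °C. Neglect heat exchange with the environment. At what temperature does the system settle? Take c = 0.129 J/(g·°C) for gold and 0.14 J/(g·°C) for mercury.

Setting the total heat transfer to zero:
31.7*0.129*(T − 407) + 845*0.14*(T − 32.8) = 0
4.089(T − 407) + 118.3(T − 32.8) = 0
(4.089 + 118.3) T = 4.089*407 + 118.3*32.8
T = 5544.6/122.39 ≈ 45.30 °C

T_f ≈ 45.3 °C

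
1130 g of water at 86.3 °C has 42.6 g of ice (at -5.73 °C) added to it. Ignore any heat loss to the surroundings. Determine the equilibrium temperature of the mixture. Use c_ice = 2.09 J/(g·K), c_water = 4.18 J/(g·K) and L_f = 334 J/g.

Net heat exchanged in the isolated system is zero:
warm ice to 0 °C: 42.6×2.09×(0 − (-5.73)) = 510.16; fusion: m_ice L_f = 42.6×334 = 14228; meltwater 0→T: 42.6×4.18×T = 178.07 T; water cools: 1130×4.18×(T − 86.3) = 4723.4(T − 86.3)
4901.5 T = 407629 − 14739 = 392891
T ≈ 80.16 °C (positive, so assuming full melt was valid).

T_f ≈ 80.2 °C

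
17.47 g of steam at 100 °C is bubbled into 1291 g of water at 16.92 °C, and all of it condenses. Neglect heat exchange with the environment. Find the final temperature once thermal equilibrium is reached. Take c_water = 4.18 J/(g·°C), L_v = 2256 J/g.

T_f ≈ 25.2 °C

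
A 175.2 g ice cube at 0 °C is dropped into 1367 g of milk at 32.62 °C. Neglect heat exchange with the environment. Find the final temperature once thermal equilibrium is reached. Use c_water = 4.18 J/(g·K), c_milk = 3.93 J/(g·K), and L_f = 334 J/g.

T_f ≈ 19.1 °C

Taking heat into each body as positive, Σ m c ΔT = 0:
latent heat to melt: 175.2·334 = 58517; warm the meltwater: 732.34 T; milk cools: 1367·3.93·(T − 32.62) = 5372.3(T − 32.62)
6104.6 T = 175245 − 58517 = 116728
T ≈ 19.12 °C — above 0 °C, consistent with complete melting.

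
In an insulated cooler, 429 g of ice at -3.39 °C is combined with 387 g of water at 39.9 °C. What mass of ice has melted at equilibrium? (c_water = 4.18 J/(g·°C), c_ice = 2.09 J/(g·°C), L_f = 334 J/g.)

m_melted ≈ 184 g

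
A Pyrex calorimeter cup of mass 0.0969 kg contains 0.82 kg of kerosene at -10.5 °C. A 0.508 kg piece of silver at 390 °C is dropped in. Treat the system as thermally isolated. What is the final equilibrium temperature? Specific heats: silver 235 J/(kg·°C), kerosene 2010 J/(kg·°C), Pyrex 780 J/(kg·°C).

Heat gained plus heat lost sum to zero:
0.508×235×(T − 390) + 0.82×2010×(T − (-10.5)) + 0.0969×780×(T − (-10.5)) = 0
1843.2 T = 28458
T = 28458 / 1843.2 = 15.4 °C

T_f ≈ 15.4 °C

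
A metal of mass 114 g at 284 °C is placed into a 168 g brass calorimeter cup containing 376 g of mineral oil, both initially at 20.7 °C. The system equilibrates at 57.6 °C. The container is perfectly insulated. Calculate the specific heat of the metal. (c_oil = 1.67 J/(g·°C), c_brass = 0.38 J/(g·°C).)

c ≈ 0.989 J/(g·°C)

Conservation of energy gives ΣQ = 0:
114·c·(57.6 − 284) + 376·1.67·(57.6 − 20.7) + 168·0.38·(57.6 − 20.7) = 0
-25810 c = -25526
c = -25526/-25810 ≈ 0.989 J/(g·°C)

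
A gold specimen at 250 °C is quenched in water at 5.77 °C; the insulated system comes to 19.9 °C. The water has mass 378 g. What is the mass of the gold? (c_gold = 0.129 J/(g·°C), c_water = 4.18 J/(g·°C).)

Heat lost by the gold = heat gained by the water:
m·0.129·(250 − 19.9) = 378·4.18·(19.9 − 5.77)
29.68 m = 22326  ⇒  m ≈ 752.1 g

m ≈ 752 g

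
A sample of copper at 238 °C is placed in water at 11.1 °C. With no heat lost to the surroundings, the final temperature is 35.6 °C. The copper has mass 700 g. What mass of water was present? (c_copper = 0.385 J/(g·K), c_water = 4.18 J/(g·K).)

m ≈ 533 g

Setting the total heat transfer to zero:
700×0.385×(35.6 − 238) + m×4.18×(35.6 − 11.1) = 0
102.41 m = 54547
m = 54547/102.41 ≈ 532.6 g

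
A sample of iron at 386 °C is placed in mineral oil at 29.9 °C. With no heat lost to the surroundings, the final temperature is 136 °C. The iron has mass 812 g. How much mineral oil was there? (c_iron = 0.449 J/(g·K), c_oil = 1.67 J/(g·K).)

Setting the total heat transfer to zero:
812×0.449×(136 − 386) + m×1.67×(136 − 29.9) = 0
177.19 m = 91147
m = 91147/177.19 ≈ 514.4 g

m ≈ 514 g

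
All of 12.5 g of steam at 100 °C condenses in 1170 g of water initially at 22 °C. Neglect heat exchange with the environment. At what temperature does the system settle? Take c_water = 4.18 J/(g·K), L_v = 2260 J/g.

T_f ≈ 28.5 °C

Let T be the final temperature. ΣQ_i = 0:
condense steam: −12.5·2260 = −28250
  condensed water 100 °C→T: 52.25(T − 100)
  original water: 4890.6(T − 22)
4942.8 T = 28250 + 5225 + 107593 = 141068
T ≈ 28.54 °C, under the boiling point, so the assumption holds.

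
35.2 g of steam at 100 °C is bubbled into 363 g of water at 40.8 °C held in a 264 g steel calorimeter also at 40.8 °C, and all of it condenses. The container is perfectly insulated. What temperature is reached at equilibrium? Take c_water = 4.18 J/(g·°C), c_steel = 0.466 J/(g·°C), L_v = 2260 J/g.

T_f ≈ 90.2 °C

Net heat exchanged in the isolated system is zero:
condense steam: −35.2×2260 = −79552
  condensate cools 100→T: 35.2×4.18×(T − 100) = 147.14(T − 100)
  original water: 1517.3(T − 40.8)
  cup: 123.02(T − 40.8)
1787.5 T = 79552 + 14714 + 66927 = 161192
T ≈ 90.18 °C, under the boiling point, so the assumption holds.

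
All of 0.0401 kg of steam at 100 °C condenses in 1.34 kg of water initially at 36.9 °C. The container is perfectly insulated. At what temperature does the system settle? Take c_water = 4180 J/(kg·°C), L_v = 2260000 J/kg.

T_f ≈ 54.4 °C

Energy balance with sensible and latent terms:
condense steam: −0.0401×2260000 = −90626
  condensate cools 100→T: 0.0401×4180×(T − 100) = 167.62(T − 100)
  water warms: 1.34×4180×(T − 36.9) = 5601.2(T − 36.9)
5768.8 T = 90626 + 16762 + 206684 = 314072
T ≈ 54.44 °C (< 100 °C, so full condensation is consistent).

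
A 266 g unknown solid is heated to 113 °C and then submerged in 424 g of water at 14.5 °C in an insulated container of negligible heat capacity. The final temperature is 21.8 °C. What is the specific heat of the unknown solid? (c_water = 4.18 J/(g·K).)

c ≈ 0.533 J/(g·K)

Energy conservation, ΣQ = 0:
266·c·(21.8 − 113) + 424·4.18·(21.8 − 14.5) = 0
-24259 c = -12938
c = -12938/-24259 ≈ 0.5333 J/(g·K)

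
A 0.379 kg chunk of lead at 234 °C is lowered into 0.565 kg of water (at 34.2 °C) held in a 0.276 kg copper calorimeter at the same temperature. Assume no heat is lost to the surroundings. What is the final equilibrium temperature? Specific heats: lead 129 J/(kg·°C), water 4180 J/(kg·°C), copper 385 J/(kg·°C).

Let T be the final temperature. ΣQ_i = 0:
0.379*129*(T − 234) + 0.565*4180*(T − 34.2) + 0.276*385*(T − 34.2) = 0
2516.9 T = 95845
T = 95845 / 2516.9 = 38.1 °C

T_f ≈ 38.1 °C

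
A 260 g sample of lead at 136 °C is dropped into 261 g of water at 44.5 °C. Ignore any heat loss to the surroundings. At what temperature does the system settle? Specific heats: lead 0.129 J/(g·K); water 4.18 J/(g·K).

T_f ≈ 47.2 °C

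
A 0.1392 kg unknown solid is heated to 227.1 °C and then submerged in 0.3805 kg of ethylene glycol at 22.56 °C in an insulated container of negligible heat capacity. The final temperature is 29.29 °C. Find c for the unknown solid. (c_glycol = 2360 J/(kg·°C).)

Let T be the final temperature. ΣQ_i = 0:
0.1392×c×(29.29 − 227.1) + 0.3805×2360×(29.29 − 22.56) = 0
-27.54 c = -6043.4
c = -6043.4/-27.54 ≈ 219.5 J/(kg·°C)

c ≈ 219 J/(kg·°C)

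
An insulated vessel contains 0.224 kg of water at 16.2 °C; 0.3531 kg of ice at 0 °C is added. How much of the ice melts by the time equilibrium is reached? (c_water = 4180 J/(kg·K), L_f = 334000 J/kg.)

Heat available from the water dropping to 0 °C: 0.224·4180·16.2 = 15168 J.
Fully melting the ice requires m_ice L_f = 0.3531·334000 = 117935 J.
That's not enough to melt it all — equilibrium is at 0 °C with ice remaining.
m_melt = 15168 / L_f = 0.04541 kg.

m_melted ≈ 0.0454 kg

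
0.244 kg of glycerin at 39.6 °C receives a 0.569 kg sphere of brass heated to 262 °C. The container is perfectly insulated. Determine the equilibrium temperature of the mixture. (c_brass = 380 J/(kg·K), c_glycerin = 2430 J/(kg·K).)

T_f ≈ 99.0 °C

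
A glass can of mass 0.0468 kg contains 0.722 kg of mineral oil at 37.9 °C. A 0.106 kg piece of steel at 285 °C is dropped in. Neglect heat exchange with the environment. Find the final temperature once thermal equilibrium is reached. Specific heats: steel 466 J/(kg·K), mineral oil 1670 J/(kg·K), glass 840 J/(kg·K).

Conservation of energy gives ΣQ = 0:
0.106*466*(T − 285) + 0.722*1670*(T − 37.9) + 0.0468*840*(T − 37.9) = 0
49.4(T − 285) + 1205.7(T − 37.9) + 39.31(T − 37.9) = 0
1294.4 T = 61265
T = 61265 / 1294.4 = 47.3 °C

T_f ≈ 47.3 °C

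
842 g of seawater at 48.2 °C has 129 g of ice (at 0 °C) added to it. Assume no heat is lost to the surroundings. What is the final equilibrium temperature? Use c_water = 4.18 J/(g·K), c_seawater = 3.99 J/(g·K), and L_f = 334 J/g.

T_f ≈ 30.5 °C

Energy balance with sensible and latent terms:
melt ice: 129·334 = 43086; meltwater 0→T: 129·4.18·T = 539.22 T; seawater: 3359.6(T − 48.2)
3898.8 T = 161932 − 43086 = 118846
T ≈ 30.48 °C. Since T > 0 °C, the all-ice-melts assumption holds.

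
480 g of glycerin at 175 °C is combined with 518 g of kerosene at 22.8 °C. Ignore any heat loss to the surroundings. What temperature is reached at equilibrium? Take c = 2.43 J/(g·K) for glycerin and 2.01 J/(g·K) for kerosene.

T_f = Σ m_i c_i T_i / Σ m_i c_i:
T_f = (1166.4×175 + 1041.2×22.8) / (1166.4 + 1041.2)
    = 227859 / 2207.6 ≈ 103.22 °C

T_f ≈ 103.2 °C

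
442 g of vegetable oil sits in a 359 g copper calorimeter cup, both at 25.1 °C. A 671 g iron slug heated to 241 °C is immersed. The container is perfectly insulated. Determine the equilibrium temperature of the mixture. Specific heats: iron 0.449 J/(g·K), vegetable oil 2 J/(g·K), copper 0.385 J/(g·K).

T_f ≈ 74.2 °C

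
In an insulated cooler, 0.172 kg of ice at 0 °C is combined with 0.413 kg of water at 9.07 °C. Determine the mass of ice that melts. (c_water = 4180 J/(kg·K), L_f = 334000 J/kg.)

Heat available from the water dropping to 0 °C: 0.413·4180·9.07 = 15658 J.
Fully melting the ice requires m_ice L_f = 0.172·334000 = 57448 J.
15658 J < 57448 J, so only part of the ice melts and the system sits at 0 °C.
m_melted·334000 = 15658  ⇒  m_melted ≈ 0.04688 kg.

m_melted ≈ 0.0469 kg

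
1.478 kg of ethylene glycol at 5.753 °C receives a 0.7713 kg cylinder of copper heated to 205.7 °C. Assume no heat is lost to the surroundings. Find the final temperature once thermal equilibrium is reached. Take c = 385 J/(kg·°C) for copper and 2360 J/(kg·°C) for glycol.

Energy conservation, ΣQ = 0:
0.7713*385*(T − 205.7) + 1.478*2360*(T − 5.753) = 0
296.95(T − 205.7) + 3488.1(T − 5.753) = 0
(296.95 + 3488.1) T = 296.95*205.7 + 3488.1*5.753
T = 81150/3785 ≈ 21.44 °C

T_f ≈ 21.4 °C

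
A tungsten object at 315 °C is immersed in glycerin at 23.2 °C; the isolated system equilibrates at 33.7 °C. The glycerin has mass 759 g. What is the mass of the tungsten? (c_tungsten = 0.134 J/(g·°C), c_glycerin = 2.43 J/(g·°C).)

m ≈ 514 g

Heat lost by the tungsten = heat gained by the glycerin:
m×0.134×(315 − 33.7) = 759×2.43×(33.7 − 23.2)
37.69 m = 19366  ⇒  m ≈ 513.8 g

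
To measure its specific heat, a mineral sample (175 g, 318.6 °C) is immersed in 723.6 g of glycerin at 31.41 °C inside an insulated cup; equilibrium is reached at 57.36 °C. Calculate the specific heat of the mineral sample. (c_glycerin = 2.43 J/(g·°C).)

Taking heat into each body as positive, Σ m c ΔT = 0:
175×c×(57.36 − 318.6) + 723.6×2.43×(57.36 − 31.41) = 0
-45717 c = -45629
c = -45629/-45717 ≈ 0.9981 J/(g·°C)

c ≈ 0.998 J/(g·°C)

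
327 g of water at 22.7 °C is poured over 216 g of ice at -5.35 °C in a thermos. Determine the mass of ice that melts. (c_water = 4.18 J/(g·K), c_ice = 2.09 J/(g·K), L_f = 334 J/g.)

m_melted ≈ 85.7 g

Water can give up m c ΔT = 327×4.18×22.7 = 31028 J before reaching 0 °C.
Of that, 216×2.09×5.35 = 2415.2 J goes to bring the ice to 0 °C, leaving 28613 J.
To melt every bit of ice: 216×334 = 72144 J.
Since 28613 < 72144 J, not all the ice melts; equilibrium is at 0 °C.
Mass melted = 28613/334 ≈ 85.67 g.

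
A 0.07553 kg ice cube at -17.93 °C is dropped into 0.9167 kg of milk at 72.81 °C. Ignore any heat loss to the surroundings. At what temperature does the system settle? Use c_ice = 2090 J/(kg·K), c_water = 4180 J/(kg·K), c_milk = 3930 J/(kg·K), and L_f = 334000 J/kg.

T_f ≈ 59.8 °C

Conservation of energy gives ΣQ = 0:
ice -17.93→0 °C: 0.07553×2090×17.93 = 2830.4
  fusion: m_ice L_f = 0.07553×334000 = 25227
  meltwater 0→T: 0.07553×4180×T = 315.72 T
  milk cools: 0.9167×3930×(T − 72.81) = 3602.6(T − 72.81)
3918.3 T = 262308 − 28057 = 234250
T ≈ 59.78 °C (positive, so assuming full melt was valid).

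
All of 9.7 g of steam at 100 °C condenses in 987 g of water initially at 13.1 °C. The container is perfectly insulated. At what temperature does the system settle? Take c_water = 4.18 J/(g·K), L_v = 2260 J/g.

Heat gained plus heat lost sum to zero:
steam→water at 100 °C releases m L_v = 9.7×2260 = 21922
  condensed water 100 °C→T: 40.55(T − 100)
  original water: 4125.7(T − 13.1)
4166.2 T = 21922 + 4054.6 + 54046 = 80023
T ≈ 19.21 °C, under the boiling point, so the assumption holds.

T_f ≈ 19.2 °C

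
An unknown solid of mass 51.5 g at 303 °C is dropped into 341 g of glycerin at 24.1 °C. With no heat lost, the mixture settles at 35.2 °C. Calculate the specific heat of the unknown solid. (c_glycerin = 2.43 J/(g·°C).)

c ≈ 0.667 J/(g·°C)

m_s c (T_s − T_f) = m_glycerin c_glycerin (T_f − T_0):
51.5×c×(303 − 35.2) = 341×2.43×(35.2 − 24.1)
13792 c = 9197.8  ⇒  c ≈ 0.6669 J/(g·°C)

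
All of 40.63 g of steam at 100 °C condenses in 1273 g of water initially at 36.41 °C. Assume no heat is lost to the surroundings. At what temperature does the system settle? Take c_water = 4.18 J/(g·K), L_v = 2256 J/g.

Setting the total heat transfer to zero:
condense steam: −40.63·2256 = −91661
  condensate cools 100→T: 40.63·4.18·(T − 100) = 169.83(T − 100)
  water warms: 1273·4.18·(T − 36.41) = 5321.1(T − 36.41)
5491 T = 91661 + 16983 + 193743 = 302387
T ≈ 55.07 °C, under the boiling point, so the assumption holds.

T_f ≈ 55.1 °C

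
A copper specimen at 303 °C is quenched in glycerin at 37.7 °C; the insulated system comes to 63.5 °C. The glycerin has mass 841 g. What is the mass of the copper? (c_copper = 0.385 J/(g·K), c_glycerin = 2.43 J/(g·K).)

m ≈ 572 g

|Q_copper| = |Q_glycerin|:
m·0.385·(303 − 63.5) = 841·2.43·(63.5 − 37.7)
92.21 m = 52726  ⇒  m ≈ 571.8 g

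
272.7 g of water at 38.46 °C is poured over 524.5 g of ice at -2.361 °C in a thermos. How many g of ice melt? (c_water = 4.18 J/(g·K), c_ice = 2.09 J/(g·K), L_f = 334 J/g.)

m_melted ≈ 124 g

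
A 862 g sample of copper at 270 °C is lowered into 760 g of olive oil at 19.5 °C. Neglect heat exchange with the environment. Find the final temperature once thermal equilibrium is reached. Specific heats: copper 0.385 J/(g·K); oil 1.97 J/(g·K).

Let T be the final temperature. ΣQ_i = 0:
862·0.385·(T − 270) + 760·1.97·(T − 19.5) = 0
331.87(T − 270) + 1497.2(T − 19.5) = 0
(331.87 + 1497.2) T = 331.87·270 + 1497.2·19.5
T = 118800/1829.1 ≈ 64.95 °C

T_f ≈ 65.0 °C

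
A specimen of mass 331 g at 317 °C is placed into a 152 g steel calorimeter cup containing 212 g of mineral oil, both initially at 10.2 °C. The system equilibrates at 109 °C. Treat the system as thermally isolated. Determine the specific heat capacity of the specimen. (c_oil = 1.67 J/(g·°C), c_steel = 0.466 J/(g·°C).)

Energy conservation, ΣQ = 0:
331×c×(109 − 317) + 212×1.67×(109 − 10.2) + 152×0.466×(109 − 10.2) = 0
-68848 c = -41977
c = -41977/-68848 ≈ 0.6097 J/(g·°C)

c ≈ 0.61 J/(g·°C)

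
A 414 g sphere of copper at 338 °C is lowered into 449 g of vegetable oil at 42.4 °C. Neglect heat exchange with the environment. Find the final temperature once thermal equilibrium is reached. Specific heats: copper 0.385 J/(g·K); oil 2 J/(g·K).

T_f ≈ 87.0 °C

Setting the total heat transfer to zero:
414·0.385·(T − 338) + 449·2·(T − 42.4) = 0
159.39(T − 338) + 898(T − 42.4) = 0
(159.39 + 898) T = 159.39·338 + 898·42.4
T = 91949/1057.4 ≈ 86.96 °C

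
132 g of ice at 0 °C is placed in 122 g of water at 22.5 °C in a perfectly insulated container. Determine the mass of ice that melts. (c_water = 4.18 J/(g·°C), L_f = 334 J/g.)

m_melted ≈ 34.4 g

Heat available from the water dropping to 0 °C: 122×4.18×22.5 = 11474 J.
To melt every bit of ice: 132×334 = 44088 J.
That's not enough to melt it all — equilibrium is at 0 °C with ice remaining.
Mass melted = 11474/334 ≈ 34.35 g.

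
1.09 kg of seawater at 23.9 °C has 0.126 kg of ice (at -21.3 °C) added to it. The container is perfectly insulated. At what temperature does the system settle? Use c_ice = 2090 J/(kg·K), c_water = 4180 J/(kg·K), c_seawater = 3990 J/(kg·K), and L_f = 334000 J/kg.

Conservation of energy gives ΣQ = 0:
warm ice to 0 °C: 0.126·2090·(0 − (-21.3)) = 5609.1
  fusion: m_ice L_f = 0.126·334000 = 42084
  warm the meltwater: 526.68 T
  seawater: 4349.1(T − 23.9)
4875.8 T = 103943 − 47693 = 56250
T ≈ 11.54 °C. Since T > 0 °C, the all-ice-melts assumption holds.

T_f ≈ 11.5 °C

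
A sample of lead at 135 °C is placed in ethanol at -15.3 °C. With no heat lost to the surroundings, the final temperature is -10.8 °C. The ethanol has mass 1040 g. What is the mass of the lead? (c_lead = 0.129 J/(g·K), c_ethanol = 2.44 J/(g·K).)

Setting the total heat transfer to zero:
m·0.129·(-10.8 − 135) + 1040·2.44·(-10.8 − (-15.3)) = 0
-18.81 m = -11419
m = -11419/-18.81 ≈ 607.1 g

m ≈ 607 g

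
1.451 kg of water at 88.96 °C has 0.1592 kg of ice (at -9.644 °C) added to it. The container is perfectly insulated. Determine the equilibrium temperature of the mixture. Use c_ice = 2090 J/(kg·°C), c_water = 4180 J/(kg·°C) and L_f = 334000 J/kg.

Taking heat into each body as positive, Σ m c ΔT = 0:
warm ice to 0 °C: 0.1592·2090·(0 − (-9.644)) = 3208.8
  fusion: m_ice L_f = 0.1592·334000 = 53173
  meltwater 0→T: 0.1592·4180·T = 665.46 T
  water cools: 1.451·4180·(T − 88.96) = 6065.2(T − 88.96)
6730.6 T = 539558 − 56382 = 483177
T ≈ 71.79 °C (positive, so assuming full melt was valid).

T_f ≈ 71.8 °C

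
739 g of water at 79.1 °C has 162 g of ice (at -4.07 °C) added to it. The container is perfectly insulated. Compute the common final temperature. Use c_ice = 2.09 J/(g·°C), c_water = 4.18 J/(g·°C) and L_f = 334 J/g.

Taking heat into each body as positive, Σ m c ΔT = 0:
ice -4.07→0 °C: 162·2.09·4.07 = 1378; fusion: m_ice L_f = 162·334 = 54108; warm the meltwater: 677.16 T; water cools: 739·4.18·(T − 79.1) = 3089(T − 79.1)
3766.2 T = 244341 − 55486 = 188855
T ≈ 50.15 °C — above 0 °C, consistent with complete melting.

T_f ≈ 50.1 °C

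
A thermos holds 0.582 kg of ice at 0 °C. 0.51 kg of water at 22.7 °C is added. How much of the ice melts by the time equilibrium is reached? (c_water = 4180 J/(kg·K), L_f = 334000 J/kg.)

Heat available from the water dropping to 0 °C: 0.51×4180×22.7 = 48392 J.
Fully melting the ice requires m_ice L_f = 0.582×334000 = 194388 J.
48392 J < 194388 J, so only part of the ice melts and the system sits at 0 °C.
m_melt = 48392 / L_f = 0.1449 kg.

m_melted ≈ 0.145 kg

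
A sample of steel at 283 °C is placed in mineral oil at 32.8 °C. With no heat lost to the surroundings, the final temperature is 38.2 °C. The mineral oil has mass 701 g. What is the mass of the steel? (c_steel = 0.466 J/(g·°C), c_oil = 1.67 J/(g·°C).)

m ≈ 55.4 g

|Q_steel| = |Q_oil|:
m×0.466×(283 − 38.2) = 701×1.67×(38.2 − 32.8)
114.08 m = 6321.6  ⇒  m ≈ 55.42 g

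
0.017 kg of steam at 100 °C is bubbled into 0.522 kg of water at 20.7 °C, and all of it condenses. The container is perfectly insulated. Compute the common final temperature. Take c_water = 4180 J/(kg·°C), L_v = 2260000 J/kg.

Let T be the final temperature. ΣQ_i = 0:
latent heat released on condensation: 0.017×2260000 = 38420
  condensed water 100 °C→T: 71.06(T − 100)
  original water: 2182(T − 20.7)
2253 T = 38420 + 7106 + 45167 = 90693
T ≈ 40.25 °C (< 100 °C, so full condensation is consistent).

T_f ≈ 40.3 °C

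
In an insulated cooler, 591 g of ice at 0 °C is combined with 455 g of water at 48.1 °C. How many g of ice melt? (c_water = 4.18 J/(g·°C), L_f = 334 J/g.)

Heat available from the water dropping to 0 °C: 455·4.18·48.1 = 91481 J.
Melting all 591 g of ice would need 591·334 = 197394 J.
Since 91481 < 197394 J, not all the ice melts; equilibrium is at 0 °C.
Mass melted = 91481/334 ≈ 273.9 g.

m_melted ≈ 274 g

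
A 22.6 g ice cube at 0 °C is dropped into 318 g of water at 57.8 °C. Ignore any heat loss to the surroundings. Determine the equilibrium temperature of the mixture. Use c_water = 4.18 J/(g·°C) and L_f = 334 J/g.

Energy balance with sensible and latent terms:
fusion: m_ice L_f = 22.6×334 = 7548.4; meltwater 0→T: 22.6×4.18×T = 94.47 T; water cools: 318×4.18×(T − 57.8) = 1329.2(T − 57.8)
1423.7 T = 76830 − 7548.4 = 69282
T ≈ 48.66 °C — above 0 °C, consistent with complete melting.

T_f ≈ 48.7 °C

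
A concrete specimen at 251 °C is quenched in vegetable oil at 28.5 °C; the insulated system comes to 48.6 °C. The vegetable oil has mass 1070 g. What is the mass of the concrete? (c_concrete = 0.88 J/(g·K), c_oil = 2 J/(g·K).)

|Q_concrete| = |Q_oil|:
m·0.88·(251 − 48.6) = 1070·2·(48.6 − 28.5)
178.11 m = 43014  ⇒  m ≈ 241.5 g

m ≈ 241 g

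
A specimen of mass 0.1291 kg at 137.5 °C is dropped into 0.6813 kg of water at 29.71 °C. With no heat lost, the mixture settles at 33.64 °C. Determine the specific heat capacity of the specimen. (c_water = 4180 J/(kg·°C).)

Conservation of energy gives ΣQ = 0:
0.1291×c×(33.64 − 137.5) + 0.6813×4180×(33.64 − 29.71) = 0
-13.41 c = -11192
c = -11192/-13.41 ≈ 834.7 J/(kg·°C)

c ≈ 835 J/(kg·°C)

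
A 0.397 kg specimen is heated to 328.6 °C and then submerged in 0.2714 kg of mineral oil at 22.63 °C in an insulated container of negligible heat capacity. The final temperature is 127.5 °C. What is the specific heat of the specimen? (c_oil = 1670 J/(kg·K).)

Energy conservation, ΣQ = 0:
0.397·c·(127.5 − 328.6) + 0.2714·1670·(127.5 − 22.63) = 0
-79.84 c = -47531
c = -47531/-79.84 ≈ 595.4 J/(kg·K)

c ≈ 595 J/(kg·K)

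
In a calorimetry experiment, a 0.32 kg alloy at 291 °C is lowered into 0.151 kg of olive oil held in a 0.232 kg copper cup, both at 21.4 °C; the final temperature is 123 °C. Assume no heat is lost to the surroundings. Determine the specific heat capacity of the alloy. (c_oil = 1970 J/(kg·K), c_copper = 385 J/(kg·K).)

c ≈ 731 J/(kg·K)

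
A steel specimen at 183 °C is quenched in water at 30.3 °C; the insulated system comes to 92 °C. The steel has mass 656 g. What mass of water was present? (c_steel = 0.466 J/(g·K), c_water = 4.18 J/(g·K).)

|Q_steel| = |Q_water|:
656×0.466×(183 − 92) = m×4.18×(92 − 30.3)
257.91 m = 27818  ⇒  m ≈ 107.9 g

m ≈ 108 g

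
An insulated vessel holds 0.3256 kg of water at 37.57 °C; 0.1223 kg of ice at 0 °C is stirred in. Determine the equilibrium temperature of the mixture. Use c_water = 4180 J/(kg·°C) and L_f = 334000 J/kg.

T_f ≈ 5.5 °C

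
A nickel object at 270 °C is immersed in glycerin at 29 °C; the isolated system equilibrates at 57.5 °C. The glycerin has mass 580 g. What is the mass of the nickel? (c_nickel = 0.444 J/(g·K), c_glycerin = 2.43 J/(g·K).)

m ≈ 426 g

Net heat exchanged in the isolated system is zero:
m·0.444·(57.5 − 270) + 580·2.43·(57.5 − 29) = 0
-94.35 m = -40168
m = -40168/-94.35 ≈ 425.7 g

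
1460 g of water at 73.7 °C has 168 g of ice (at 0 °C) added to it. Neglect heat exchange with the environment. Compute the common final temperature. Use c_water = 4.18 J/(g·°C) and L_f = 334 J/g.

T_f ≈ 57.8 °C

Energy balance with sensible and latent terms:
latent heat to melt: 168·334 = 56112; warm the meltwater: 702.24 T; water: 6102.8(T − 73.7)
6805 T = 449776 − 56112 = 393664
T ≈ 57.85 °C — above 0 °C, consistent with complete melting.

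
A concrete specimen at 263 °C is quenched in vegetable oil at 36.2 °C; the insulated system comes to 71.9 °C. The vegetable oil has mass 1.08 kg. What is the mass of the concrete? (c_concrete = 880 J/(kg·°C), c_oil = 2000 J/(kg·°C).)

m ≈ 0.459 kg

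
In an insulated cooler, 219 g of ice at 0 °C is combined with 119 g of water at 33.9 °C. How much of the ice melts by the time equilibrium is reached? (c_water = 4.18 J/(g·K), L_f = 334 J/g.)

Cooling the water to 0 °C releases 119×4.18×33.9 = 16863 J.
Fully melting the ice requires m_ice L_f = 219×334 = 73146 J.
That's not enough to melt it all — equilibrium is at 0 °C with ice remaining.
m_melt = 16863 / L_f = 50.49 g.

m_melted ≈ 50.5 g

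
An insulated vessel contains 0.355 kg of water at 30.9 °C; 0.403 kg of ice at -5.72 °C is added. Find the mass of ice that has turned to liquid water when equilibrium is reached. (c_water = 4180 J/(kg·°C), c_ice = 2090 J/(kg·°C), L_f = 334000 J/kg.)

Water can give up m c ΔT = 0.355×4180×30.9 = 45853 J before reaching 0 °C.
Of that, 0.403×2090×5.72 = 4817.8 J goes to bring the ice to 0 °C, leaving 41035 J.
Melting all 0.403 kg of ice would need 0.403×334000 = 134602 J.
That's not enough to melt it all — equilibrium is at 0 °C with ice remaining.
m_melt = 41035 / L_f = 0.1229 kg.

m_melted ≈ 0.123 kg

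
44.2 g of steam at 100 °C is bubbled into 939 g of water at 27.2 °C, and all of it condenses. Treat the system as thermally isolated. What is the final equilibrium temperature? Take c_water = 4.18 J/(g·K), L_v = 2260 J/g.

T_f ≈ 54.8 °C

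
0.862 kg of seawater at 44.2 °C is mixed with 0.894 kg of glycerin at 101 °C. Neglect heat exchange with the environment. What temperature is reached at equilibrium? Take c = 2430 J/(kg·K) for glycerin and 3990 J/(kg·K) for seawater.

T_f ≈ 66.2 °C

Energy conservation, ΣQ = 0:
0.894*2430*(T − 101) + 0.862*3990*(T − 44.2) = 0
2172.4(T − 101) + 3439.4(T − 44.2) = 0
5611.8 T = 371435
T = 371435 / 5611.8 = 66.2 °C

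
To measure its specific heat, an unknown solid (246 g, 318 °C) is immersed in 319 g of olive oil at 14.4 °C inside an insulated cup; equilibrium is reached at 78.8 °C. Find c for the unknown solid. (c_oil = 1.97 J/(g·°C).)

c ≈ 0.688 J/(g·°C)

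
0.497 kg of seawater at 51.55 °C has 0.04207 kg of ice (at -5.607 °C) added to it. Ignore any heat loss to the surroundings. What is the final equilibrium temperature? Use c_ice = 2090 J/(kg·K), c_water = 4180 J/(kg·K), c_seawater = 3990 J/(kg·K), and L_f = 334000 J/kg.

Taking heat into each body as positive, Σ m c ΔT = 0:
ice -5.607→0 °C: 0.04207×2090×5.607 = 493; latent heat to melt: 0.04207×334000 = 14051; warm the meltwater: 175.85 T; seawater cools: 0.497×3990×(T − 51.55) = 1983(T − 51.55)
2158.9 T = 102225 − 14544 = 87681
T ≈ 40.61 °C (positive, so assuming full melt was valid).

T_f ≈ 40.6 °C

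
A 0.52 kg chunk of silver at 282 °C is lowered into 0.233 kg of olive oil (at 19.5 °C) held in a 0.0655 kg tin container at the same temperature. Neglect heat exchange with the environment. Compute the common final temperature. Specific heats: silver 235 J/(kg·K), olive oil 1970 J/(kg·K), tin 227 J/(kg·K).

T_f ≈ 73.3 °C

With ΣQ=0 the equilibrium temperature is the m·c-weighted mean:
T_f = (122.2·282 + 459.01·19.5 + 14.87·19.5) / (122.2 + 459.01 + 14.87)
    = 43701 / 596.08 ≈ 73.31 °C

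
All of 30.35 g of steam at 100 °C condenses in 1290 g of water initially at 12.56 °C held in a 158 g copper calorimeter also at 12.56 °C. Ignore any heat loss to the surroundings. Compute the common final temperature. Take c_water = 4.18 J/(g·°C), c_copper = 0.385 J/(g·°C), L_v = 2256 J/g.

Net heat exchanged in the isolated system is zero:
latent heat released on condensation: 30.35·2256 = 68470
  condensed water 100 °C→T: 126.86(T − 100)
  original water: 5392.2(T − 12.56)
  copper cup: 158·0.385·(T − 12.56) = 60.83(T − 12.56)
5579.9 T = 68470 + 12686 + 68490 = 149646
T ≈ 26.82 °C (< 100 °C, so full condensation is consistent).

T_f ≈ 26.8 °C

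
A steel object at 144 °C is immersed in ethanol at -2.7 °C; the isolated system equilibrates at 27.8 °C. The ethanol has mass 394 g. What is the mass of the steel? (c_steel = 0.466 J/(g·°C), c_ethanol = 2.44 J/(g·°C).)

m ≈ 541 g

Heat lost by the steel = heat gained by the ethanol:
m·0.466·(144 − 27.8) = 394·2.44·(27.8 − (-2.7))
54.15 m = 29321  ⇒  m ≈ 541.5 g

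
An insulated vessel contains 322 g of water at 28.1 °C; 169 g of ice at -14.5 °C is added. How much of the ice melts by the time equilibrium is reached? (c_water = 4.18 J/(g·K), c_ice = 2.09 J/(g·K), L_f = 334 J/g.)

Water can give up m c ΔT = 322×4.18×28.1 = 37821 J before reaching 0 °C.
Warming the ice to 0 °C takes 169×2.09×14.5 = 5121.5 J, leaving 32700 J for melting.
To melt every bit of ice: 169×334 = 56446 J.
That's not enough to melt it all — equilibrium is at 0 °C with ice remaining.
Mass melted = 32700/334 ≈ 97.9 g.

m_melted ≈ 97.9 g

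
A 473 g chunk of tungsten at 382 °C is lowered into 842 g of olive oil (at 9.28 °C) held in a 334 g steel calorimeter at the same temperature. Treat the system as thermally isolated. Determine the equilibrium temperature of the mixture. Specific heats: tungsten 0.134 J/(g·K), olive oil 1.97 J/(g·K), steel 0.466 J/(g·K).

Setting the total heat transfer to zero:
473×0.134×(T − 382) + 842×1.97×(T − 9.28) + 334×0.466×(T − 9.28) = 0
1877.8 T = 41049
T = 41049/1877.8 ≈ 21.86 °C

T_f ≈ 21.9 °C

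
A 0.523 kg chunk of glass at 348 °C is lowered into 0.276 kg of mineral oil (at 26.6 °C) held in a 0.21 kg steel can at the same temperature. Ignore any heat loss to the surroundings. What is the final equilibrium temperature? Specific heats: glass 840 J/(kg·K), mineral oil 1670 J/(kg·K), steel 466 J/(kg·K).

Let T be the final temperature. ΣQ_i = 0:
0.523·840·(T − 348) + 0.276·1670·(T − 26.6) + 0.21·466·(T − 26.6) = 0
(439.32 + 460.92 + 97.86) T = 439.32·348 + 460.92·26.6 + 97.86·26.6
T = 167747 / 998.1 = 168 °C

T_f ≈ 168.1 °C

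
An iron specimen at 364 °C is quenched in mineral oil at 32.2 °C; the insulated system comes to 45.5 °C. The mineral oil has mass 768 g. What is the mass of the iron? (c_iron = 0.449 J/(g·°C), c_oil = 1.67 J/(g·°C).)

m ≈ 119 g

Setting the total heat transfer to zero:
m·0.449·(45.5 − 364) + 768·1.67·(45.5 − 32.2) = 0
-143.01 m = -17058
m = -17058/-143.01 ≈ 119.3 g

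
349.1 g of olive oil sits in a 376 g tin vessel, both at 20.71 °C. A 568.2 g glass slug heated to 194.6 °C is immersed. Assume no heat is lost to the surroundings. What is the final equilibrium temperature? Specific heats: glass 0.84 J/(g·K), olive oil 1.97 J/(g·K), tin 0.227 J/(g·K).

T_f ≈ 87.1 °C

Setting the total heat transfer to zero:
568.2×0.84×(T − 194.6) + 349.1×1.97×(T − 20.71) + 376×0.227×(T − 20.71) = 0
477.29(T − 194.6) + 687.73(T − 20.71) + 85.35(T − 20.71) = 0
(477.29 + 687.73 + 85.35) T = 477.29×194.6 + 687.73×20.71 + 85.35×20.71
T = 108891 / 1250.4 = 87.1 °C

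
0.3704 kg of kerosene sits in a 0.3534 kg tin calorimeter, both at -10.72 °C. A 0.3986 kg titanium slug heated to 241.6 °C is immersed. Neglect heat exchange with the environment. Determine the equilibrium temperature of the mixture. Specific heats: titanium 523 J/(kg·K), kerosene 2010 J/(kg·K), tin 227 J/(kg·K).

With ΣQ=0 the equilibrium temperature is the m·c-weighted mean:
T_f = (208.47·241.6 + 744.5·(-10.72) + 80.22·(-10.72)) / (208.47 + 744.5 + 80.22)
    = 41525 / 1033.2 ≈ 40.19 °C

T_f ≈ 40.2 °C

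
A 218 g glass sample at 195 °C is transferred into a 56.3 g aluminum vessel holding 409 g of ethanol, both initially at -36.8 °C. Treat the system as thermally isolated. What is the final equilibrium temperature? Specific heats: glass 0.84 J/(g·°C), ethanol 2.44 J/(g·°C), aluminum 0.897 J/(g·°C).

Let T be the final temperature. ΣQ_i = 0:
218*0.84*(T − 195) + 409*2.44*(T − (-36.8)) + 56.3*0.897*(T − (-36.8)) = 0
183.12(T − 195) + 997.96(T − (-36.8)) + 50.5(T − (-36.8)) = 0
1231.6 T = -2875
T ≈ -2.33 °C

T_f ≈ -2.3 °C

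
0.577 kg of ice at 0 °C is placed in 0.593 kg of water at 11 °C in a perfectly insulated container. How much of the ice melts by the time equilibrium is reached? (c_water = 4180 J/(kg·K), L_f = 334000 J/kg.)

m_melted ≈ 0.0816 kg

Water can give up m c ΔT = 0.593×4180×11 = 27266 J before reaching 0 °C.
Fully melting the ice requires m_ice L_f = 0.577×334000 = 192718 J.
27266 J < 192718 J, so only part of the ice melts and the system sits at 0 °C.
Mass melted = 27266/334000 ≈ 0.08164 kg.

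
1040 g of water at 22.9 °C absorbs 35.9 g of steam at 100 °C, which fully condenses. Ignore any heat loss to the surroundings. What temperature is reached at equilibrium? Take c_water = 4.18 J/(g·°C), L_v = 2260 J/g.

Setting the total heat transfer to zero:
latent heat released on condensation: 35.9×2260 = 81134
  condensate cools 100→T: 35.9×4.18×(T − 100) = 150.06(T − 100)
  original water: 4347.2(T − 22.9)
4497.3 T = 81134 + 15006 + 99551 = 195691
T ≈ 43.51 °C, under the boiling point, so the assumption holds.

T_f ≈ 43.5 °C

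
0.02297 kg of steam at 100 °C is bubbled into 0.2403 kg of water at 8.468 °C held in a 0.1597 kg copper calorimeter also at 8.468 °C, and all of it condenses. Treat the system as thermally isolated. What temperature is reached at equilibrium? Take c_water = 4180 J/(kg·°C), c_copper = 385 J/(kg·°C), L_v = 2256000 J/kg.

Sum of m c ΔT and latent-heat terms is zero:
latent heat released on condensation: 0.02297·2256000 = 51820
  condensate cools 100→T: 0.02297·4180·(T − 100) = 96.01(T − 100)
  water warms: 0.2403·4180·(T − 8.468) = 1004.5(T − 8.468)
  copper cup: 0.1597·385·(T − 8.468) = 61.48(T − 8.468)
1162 T = 51820 + 9601.5 + 9026.4 = 70448
T ≈ 60.63 °C (< 100 °C, so full condensation is consistent).

T_f ≈ 60.6 °C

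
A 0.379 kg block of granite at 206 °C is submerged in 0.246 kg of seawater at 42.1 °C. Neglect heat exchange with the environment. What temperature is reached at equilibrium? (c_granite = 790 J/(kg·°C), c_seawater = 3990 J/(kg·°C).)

Conservation of energy gives ΣQ = 0:
0.379·790·(T − 206) + 0.246·3990·(T − 42.1) = 0
299.41(T − 206) + 981.54(T − 42.1) = 0
(299.41 + 981.54) T = 299.41·206 + 981.54·42.1
T = 103001/1281 ≈ 80.41 °C

T_f ≈ 80.4 °C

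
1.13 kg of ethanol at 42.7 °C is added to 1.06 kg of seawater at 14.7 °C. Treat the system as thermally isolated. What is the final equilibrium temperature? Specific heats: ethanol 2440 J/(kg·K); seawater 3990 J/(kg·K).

T_f ≈ 25.7 °C

Taking heat into each body as positive, Σ m c ΔT = 0:
1.13*2440*(T − 42.7) + 1.06*3990*(T − 14.7) = 0
2757.2(T − 42.7) + 4229.4(T − 14.7) = 0
(2757.2 + 4229.4) T = 2757.2*42.7 + 4229.4*14.7
T ≈ 25.75 °C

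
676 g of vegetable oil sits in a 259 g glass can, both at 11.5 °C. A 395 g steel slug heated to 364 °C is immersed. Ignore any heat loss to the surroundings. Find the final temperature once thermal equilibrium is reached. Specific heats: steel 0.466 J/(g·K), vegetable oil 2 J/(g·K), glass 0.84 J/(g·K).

T_f ≈ 48.5 °C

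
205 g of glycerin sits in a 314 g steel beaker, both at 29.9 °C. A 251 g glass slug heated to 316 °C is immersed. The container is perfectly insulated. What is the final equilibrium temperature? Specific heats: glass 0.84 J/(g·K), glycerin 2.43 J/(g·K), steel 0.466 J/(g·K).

Heat gained plus heat lost sum to zero:
251×0.84×(T − 316) + 205×2.43×(T − 29.9) + 314×0.466×(T − 29.9) = 0
855.31 T = 85895
T = 85895 / 855.31 = 100 °C

T_f ≈ 100.4 °C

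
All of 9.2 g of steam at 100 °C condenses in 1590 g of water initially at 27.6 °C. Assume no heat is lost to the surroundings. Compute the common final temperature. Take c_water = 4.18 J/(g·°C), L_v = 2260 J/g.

T_f ≈ 31.1 °C

Heat gained plus heat lost sum to zero:
latent heat released on condensation: 9.2·2260 = 20792
  condensate cools 100→T: 9.2·4.18·(T − 100) = 38.46(T − 100)
  original water: 6646.2(T − 27.6)
6684.7 T = 20792 + 3845.6 + 183435 = 208073
T ≈ 31.13 °C, under the boiling point, so the assumption holds.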